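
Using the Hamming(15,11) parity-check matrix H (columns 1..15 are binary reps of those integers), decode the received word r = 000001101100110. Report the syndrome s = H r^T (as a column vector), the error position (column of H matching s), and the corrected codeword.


s = (0, 0, 0, 1)^T, error position = 1, corrected codeword c = 100001101100110

Compute s = H r^T mod 2 one row at a time:
  s_1 = 0 + 1 + 1 + 0 + 0 + 1 + 1 + 0 = 4 ≡ 0 (mod 2).
  s_2 = 0 + 0 + 1 + 1 + 0 + 1 + 1 + 0 = 4 ≡ 0 (mod 2).
  s_3 = 0 + 0 + 1 + 1 + 1 + 0 + 1 + 0 = 4 ≡ 0 (mod 2).
  s_4 = 0 + 0 + 0 + 1 + 1 + 0 + 1 + 0 = 3 ≡ 1 (mod 2).
s = (0, 0, 0, 1)^T — this equals column 1 of H (binary 0001), so error is at position 1.
Correct: flip bit 1 of r = 000001101100110 to get c = 100001101100110.


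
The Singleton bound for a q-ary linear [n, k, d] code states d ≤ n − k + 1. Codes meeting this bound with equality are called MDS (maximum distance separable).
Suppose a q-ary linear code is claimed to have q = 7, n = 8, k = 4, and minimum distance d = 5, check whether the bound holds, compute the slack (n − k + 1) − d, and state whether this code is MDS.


Singleton RHS = n − k + 1 = 5, slack = 0, bound satisfied, MDS.

Singleton bound: d ≤ n − k + 1.
Here n = 8, k = 4, so n − k + 1 = 5.
Given d = 5, check d ≤ 5: YES.
Slack = (n − k + 1) − d = 0.
The code is MDS (slack = 0).
Description: the claimed parameters are [8, 4, 5]_7; such a code would be MDS (meets Singleton bound).


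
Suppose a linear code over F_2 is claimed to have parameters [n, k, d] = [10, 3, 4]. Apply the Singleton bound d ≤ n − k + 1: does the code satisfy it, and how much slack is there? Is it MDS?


Singleton RHS = n − k + 1 = 8, slack = 4, bound satisfied, not MDS.

Singleton bound: d ≤ n − k + 1.
Here n = 10, k = 3, so n − k + 1 = 8.
Given d = 4, check d ≤ 8: YES.
Slack = (n − k + 1) − d = 4.
The code is NOT MDS (slack = 4 > 0).
Description: the claimed parameters are [10, 3, 4]_2; such a code would be non-MDS.


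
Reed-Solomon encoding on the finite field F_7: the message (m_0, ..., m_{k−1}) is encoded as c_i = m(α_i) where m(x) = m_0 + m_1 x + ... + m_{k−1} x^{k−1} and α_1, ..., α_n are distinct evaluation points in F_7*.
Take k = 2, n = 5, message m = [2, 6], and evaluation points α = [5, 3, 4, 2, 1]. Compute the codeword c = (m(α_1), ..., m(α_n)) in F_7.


c = [4, 6, 5, 0, 1]

Message polynomial: m(x) = 2 + 6·x (mod 7).
For each evaluation point α_i, compute m(α_i) mod 7:
  α_1 = 5: Horner steps 6 → 4, so m(5) = 4.
  α_2 = 3: Horner steps 6 → 6, so m(3) = 6.
  α_3 = 4: Horner steps 6 → 5, so m(4) = 5.
  α_4 = 2: Horner steps 6 → 0, so m(2) = 0.
  α_5 = 1: Horner steps 6 → 1, so m(1) = 1.
Codeword c = [4, 6, 5, 0, 1] ∈ F_7^5.


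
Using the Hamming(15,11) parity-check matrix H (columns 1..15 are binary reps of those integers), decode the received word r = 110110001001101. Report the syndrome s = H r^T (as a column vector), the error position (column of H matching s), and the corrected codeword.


s = (0, 1, 0, 1)^T, error position = 5, corrected codeword c = 110100001001101

Compute s = H r^T mod 2 one row at a time:
  s_1 = 0 + 1 + 0 + 0 + 1 + 1 + 0 + 1 = 4 ≡ 0 (mod 2).
  s_2 = 1 + 1 + 0 + 0 + 1 + 1 + 0 + 1 = 5 ≡ 1 (mod 2).
  s_3 = 1 + 0 + 0 + 0 + 0 + 0 + 0 + 1 = 2 ≡ 0 (mod 2).
  s_4 = 1 + 0 + 1 + 0 + 1 + 0 + 1 + 1 = 5 ≡ 1 (mod 2).
s = (0, 1, 0, 1)^T — this equals column 5 of H (binary 0101), so error is at position 5.
Correct: flip bit 5 of r = 110110001001101 to get c = 110100001001101.


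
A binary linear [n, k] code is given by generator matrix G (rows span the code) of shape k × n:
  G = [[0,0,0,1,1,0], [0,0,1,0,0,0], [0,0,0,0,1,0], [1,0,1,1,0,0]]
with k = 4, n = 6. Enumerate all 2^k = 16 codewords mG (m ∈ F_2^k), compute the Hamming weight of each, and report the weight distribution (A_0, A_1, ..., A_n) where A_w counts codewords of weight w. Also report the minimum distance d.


Weight distribution: A_0 = 1, A_1 = 4, A_2 = 6, A_3 = 4, A_4 = 1. Minimum distance d = 1.

Enumerate all 2^4 = 16 messages m ∈ F_2^4.
For each, compute codeword c = mG in F_2^6, then tally its weight.
  m = 0000 → c = 000000, weight = 0.
  m = 1000 → c = 000110, weight = 2.
  m = 0100 → c = 001000, weight = 1.
  m = 1100 → c = 001110, weight = 3.
  m = 0010 → c = 000010, weight = 1.
  m = 1010 → c = 000100, weight = 1.
  m = 0110 → c = 001010, weight = 2.
  m = 1110 → c = 001100, weight = 2.
  m = 0001 → c = 101100, weight = 3.
  m = 1001 → c = 101010, weight = 3.
  m = 0101 → c = 100100, weight = 2.
  m = 1101 → c = 100010, weight = 2.
  m = 0011 → c = 101110, weight = 4.
  m = 1011 → c = 101000, weight = 2.
  m = 0111 → c = 100110, weight = 3.
  m = 1111 → c = 100000, weight = 1.
Tally weights:
  weight 0: 1 codewords.
  weight 1: 4 codewords.
  weight 2: 6 codewords.
  weight 3: 4 codewords.
  weight 4: 1 codewords.
Minimum distance d = smallest w > 0 with A_w > 0 = 1.
Sanity: Σ A_w = 16 = 2^4 = 16 ✓.


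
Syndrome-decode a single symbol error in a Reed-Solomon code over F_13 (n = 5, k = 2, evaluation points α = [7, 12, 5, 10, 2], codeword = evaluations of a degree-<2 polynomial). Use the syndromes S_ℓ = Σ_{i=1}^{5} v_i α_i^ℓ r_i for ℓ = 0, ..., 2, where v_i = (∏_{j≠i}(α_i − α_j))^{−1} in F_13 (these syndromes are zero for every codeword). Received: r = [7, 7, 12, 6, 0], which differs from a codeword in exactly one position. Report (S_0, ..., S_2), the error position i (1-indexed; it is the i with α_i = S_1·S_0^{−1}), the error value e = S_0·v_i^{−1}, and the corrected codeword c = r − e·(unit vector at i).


S = (10, 3, 10), error at position 2, error magnitude e = 6, c = [7, 1, 12, 6, 0].

Step 1: column multipliers v_i = (∏_{j≠i}(α_i − α_j))^{−1} mod 13.
  i = 1 (α = 7): (7−12)(7−5)(7−10)(7−2) = (−5)·2·(−3)·5 = 150 ≡ 7, so v_1 = 7^{−1} = 2 (mod 13).
  i = 2 (α = 12): (12−7)(12−5)(12−10)(12−2) = 5·7·2·10 = 700 ≡ 11, so v_2 = 11^{−1} = 6 (mod 13).
  i = 3 (α = 5): (5−7)(5−12)(5−10)(5−2) = (−2)·(−7)·(−5)·3 = −210 ≡ 11, so v_3 = 11^{−1} = 6 (mod 13).
  i = 4 (α = 10): (10−7)(10−12)(10−5)(10−2) = 3·(−2)·5·8 = −240 ≡ 7, so v_4 = 7^{−1} = 2 (mod 13).
  i = 5 (α = 2): (2−7)(2−12)(2−5)(2−10) = (−5)·(−10)·(−3)·(−8) = 1200 ≡ 4, so v_5 = 4^{−1} = 10 (mod 13).
  v = [2, 6, 6, 2, 10].
Step 2: syndromes of r = [7, 7, 12, 6, 0] (all sums mod 13).
  S_0 = Σ v_i r_i = 2·7 + 6·7 + 6·12 + 2·6 + 10·0 = 140 ≡ 10.
  S_1 = Σ v_i α_i r_i = 2·7·7 + 6·12·7 + 6·5·12 + 2·10·6 + 10·2·0 = 1082 ≡ 3.
  α_i^2 mod 13 = [10, 1, 12, 9, 4].
  S_2 = Σ v_i α_i^2 r_i = 2·10·7 + 6·1·7 + 6·12·12 + 2·9·6 + 10·4·0 = 1154 ≡ 10.
  S = (10, 3, 10) ≠ 0, so r is not a codeword (an error is present).
Step 3: locate the error. For a single error e at position i, S_ℓ = v_i·e·α_i^ℓ, so α_err = S_1/S_0.
  S_0^{−1} = 10^{−1} = 4 (mod 13), so α_err = 3·4 = 12 ≡ 12 = α_2. Error position i = 2.
  Consistency check: S_2/S_1 = 10·9 = 90 ≡ 12 = α_err ✓ (single-error assumption holds).
Step 4: error magnitude e = S_0/v_2 = S_0·∏_{j≠2}(α_2 − α_j) = 10·11 = 110 ≡ 6 (mod 13).
Step 5: correct position 2: c_2 = r_2 − e = 7 − 6 ≡ 1 (mod 13). Hence c = [7, 1, 12, 6, 0].
  Check: interpolating c through the α_i gives m(x) = 5 + 4·x (degree < 2) with m(α_i) = c_i for every i, so c is indeed a codeword.


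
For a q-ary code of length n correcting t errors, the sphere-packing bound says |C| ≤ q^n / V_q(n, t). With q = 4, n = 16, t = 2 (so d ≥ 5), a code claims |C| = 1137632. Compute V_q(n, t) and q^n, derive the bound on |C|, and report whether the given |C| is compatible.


V_q(n, t) = 1129, q^n = 4294967296, Hamming bound = 3804222, |C| = 1137632 ≤ bound (satisfied).

Step 1: Compute V_q(n, t) = Σ_{j=0}^2 C(n, j) (q−1)^j.
  j = 0: C(16,0)·(3)^0 = 1·1 = 1.
  j = 1: C(16,1)·(3)^1 = 16·3 = 48.
  j = 2: C(16,2)·(3)^2 = 120·9 = 1080.
  V_q(n, t) = 1 + 48 + 1080 = 1129.
Step 2: q^n = 4^16 = 4294967296.
Step 3: Hamming bound ⌊q^n / V_q(n,t)⌋ = ⌊4294967296/1129⌋ = 3804222.
Step 4: Compare |C| = 1137632 to 3804222: satisfied.
The claimed |C| lies below the Hamming bound.


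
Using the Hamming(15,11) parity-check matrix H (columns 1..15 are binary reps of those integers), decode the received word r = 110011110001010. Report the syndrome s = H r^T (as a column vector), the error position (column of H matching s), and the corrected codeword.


s = (1, 1, 0, 1)^T, error position = 13, corrected codeword c = 110011110001110

Compute s = H r^T mod 2 one row at a time:
  s_1 = 1 + 0 + 0 + 0 + 1 + 0 + 1 + 0 = 3 ≡ 1 (mod 2).
  s_2 = 0 + 1 + 1 + 1 + 1 + 0 + 1 + 0 = 5 ≡ 1 (mod 2).
  s_3 = 1 + 0 + 1 + 1 + 0 + 0 + 1 + 0 = 4 ≡ 0 (mod 2).
  s_4 = 1 + 0 + 1 + 1 + 0 + 0 + 0 + 0 = 3 ≡ 1 (mod 2).
s = (1, 1, 0, 1)^T — this equals column 13 of H (binary 1101), so error is at position 13.
Correct: flip bit 13 of r = 110011110001010 to get c = 110011110001110.


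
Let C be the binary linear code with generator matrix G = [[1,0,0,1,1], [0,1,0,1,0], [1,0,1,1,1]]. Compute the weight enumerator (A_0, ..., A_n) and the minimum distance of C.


Weight distribution: A_0 = 1, A_1 = 1, A_2 = 1, A_3 = 3, A_4 = 2. Minimum distance d = 1.

Enumerate all 2^3 = 8 messages m ∈ F_2^3.
For each, compute codeword c = mG in F_2^5, then tally its weight.
  m = 000 → c = 00000, weight = 0.
  m = 100 → c = 10011, weight = 3.
  m = 010 → c = 01010, weight = 2.
  m = 110 → c = 11001, weight = 3.
  m = 001 → c = 10111, weight = 4.
  m = 101 → c = 00100, weight = 1.
  m = 011 → c = 11101, weight = 4.
  m = 111 → c = 01110, weight = 3.
Tally weights:
  weight 0: 1 codewords.
  weight 1: 1 codewords.
  weight 2: 1 codewords.
  weight 3: 3 codewords.
  weight 4: 2 codewords.
Minimum distance d = smallest w > 0 with A_w > 0 = 1.
Sanity: Σ A_w = 8 = 2^3 = 8 ✓.


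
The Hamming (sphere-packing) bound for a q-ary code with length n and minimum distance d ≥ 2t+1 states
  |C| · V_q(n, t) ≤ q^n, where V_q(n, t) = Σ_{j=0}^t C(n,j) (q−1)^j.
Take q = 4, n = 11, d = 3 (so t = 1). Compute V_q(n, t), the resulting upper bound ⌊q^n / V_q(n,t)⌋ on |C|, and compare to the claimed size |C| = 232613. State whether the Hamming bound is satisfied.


V_q(n, t) = 34, q^n = 4194304, Hamming bound = 123361, |C| = 232613 > bound (violated).

Step 1: Compute V_q(n, t) = Σ_{j=0}^1 C(n, j) (q−1)^j.
  j = 0: C(11,0)·(3)^0 = 1·1 = 1.
  j = 1: C(11,1)·(3)^1 = 11·3 = 33.
  V_q(n, t) = 1 + 33 = 34.
Step 2: q^n = 4^11 = 4194304.
Step 3: Hamming bound ⌊q^n / V_q(n,t)⌋ = ⌊4194304/34⌋ = 123361.
Step 4: Compare |C| = 232613 to 123361: violated.
The claimed |C| lies above the Hamming bound, so no 4-ary code of length 11 with d ≥ 3 can have 232613 codewords.


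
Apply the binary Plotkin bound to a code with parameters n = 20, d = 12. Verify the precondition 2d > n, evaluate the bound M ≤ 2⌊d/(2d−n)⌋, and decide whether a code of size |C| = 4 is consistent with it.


Plotkin bound M ≤ 6; given |C| = 4 ≤ bound (satisfied).

Check applicability: 2d = 24, n = 20.
2d − n = 4 > 0, so Plotkin applies.
Compute d/(2d−n) = 12/4 ≈ 3.0000.
⌊d/(2d−n)⌋ = 3.
Plotkin bound: M ≤ 2·3 = 6.
Given |C| = 4, check: satisfied.
This |C| is below the Plotkin bound.


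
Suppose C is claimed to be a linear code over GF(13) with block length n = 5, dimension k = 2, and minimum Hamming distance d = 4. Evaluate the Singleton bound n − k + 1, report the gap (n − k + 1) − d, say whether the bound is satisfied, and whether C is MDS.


Singleton RHS = n − k + 1 = 4, slack = 0, bound satisfied, MDS.

Singleton bound: d ≤ n − k + 1.
Here n = 5, k = 2, so n − k + 1 = 4.
Given d = 4, check d ≤ 4: YES.
Slack = (n − k + 1) − d = 0.
The code is MDS (slack = 0).
Description: the claimed parameters are [5, 2, 4]_13; such a code would be MDS (meets Singleton bound).


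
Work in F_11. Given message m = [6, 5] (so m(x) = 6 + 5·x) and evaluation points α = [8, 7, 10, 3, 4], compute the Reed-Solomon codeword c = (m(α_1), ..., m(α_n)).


c = [2, 8, 1, 10, 4]

Message polynomial: m(x) = 6 + 5·x (mod 11).
For each evaluation point α_i, compute m(α_i) mod 11:
  α_1 = 8: Horner steps 5 → 2, so m(8) = 2.
  α_2 = 7: Horner steps 5 → 8, so m(7) = 8.
  α_3 = 10: Horner steps 5 → 1, so m(10) = 1.
  α_4 = 3: Horner steps 5 → 10, so m(3) = 10.
  α_5 = 4: Horner steps 5 → 4, so m(4) = 4.
Codeword c = [2, 8, 1, 10, 4] ∈ F_11^5.


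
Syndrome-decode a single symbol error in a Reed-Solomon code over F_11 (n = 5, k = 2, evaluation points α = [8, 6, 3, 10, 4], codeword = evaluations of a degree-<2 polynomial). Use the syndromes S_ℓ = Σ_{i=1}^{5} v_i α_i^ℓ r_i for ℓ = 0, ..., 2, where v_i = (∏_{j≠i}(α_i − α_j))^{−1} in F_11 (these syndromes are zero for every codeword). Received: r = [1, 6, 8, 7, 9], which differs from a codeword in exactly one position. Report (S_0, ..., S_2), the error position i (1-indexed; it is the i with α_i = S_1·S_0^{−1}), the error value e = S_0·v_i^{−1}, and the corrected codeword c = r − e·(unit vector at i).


S = (6, 2, 8), error at position 5, error magnitude e = 9, c = [1, 6, 8, 7, 0].

Step 1: column multipliers v_i = (∏_{j≠i}(α_i − α_j))^{−1} mod 11.
  i = 1 (α = 8): (8−6)(8−3)(8−10)(8−4) = 2·5·(−2)·4 = −80 ≡ 8, so v_1 = 8^{−1} = 7 (mod 11).
  i = 2 (α = 6): (6−8)(6−3)(6−10)(6−4) = (−2)·3·(−4)·2 = 48 ≡ 4, so v_2 = 4^{−1} = 3 (mod 11).
  i = 3 (α = 3): (3−8)(3−6)(3−10)(3−4) = (−5)·(−3)·(−7)·(−1) = 105 ≡ 6, so v_3 = 6^{−1} = 2 (mod 11).
  i = 4 (α = 10): (10−8)(10−6)(10−3)(10−4) = 2·4·7·6 = 336 ≡ 6, so v_4 = 6^{−1} = 2 (mod 11).
  i = 5 (α = 4): (4−8)(4−6)(4−3)(4−10) = (−4)·(−2)·1·(−6) = −48 ≡ 7, so v_5 = 7^{−1} = 8 (mod 11).
  v = [7, 3, 2, 2, 8].
Step 2: syndromes of r = [1, 6, 8, 7, 9] (all sums mod 11).
  S_0 = Σ v_i r_i = 7·1 + 3·6 + 2·8 + 2·7 + 8·9 = 127 ≡ 6.
  S_1 = Σ v_i α_i r_i = 7·8·1 + 3·6·6 + 2·3·8 + 2·10·7 + 8·4·9 = 640 ≡ 2.
  α_i^2 mod 11 = [9, 3, 9, 1, 5].
  S_2 = Σ v_i α_i^2 r_i = 7·9·1 + 3·3·6 + 2·9·8 + 2·1·7 + 8·5·9 = 635 ≡ 8.
  S = (6, 2, 8) ≠ 0, so r is not a codeword (an error is present).
Step 3: locate the error. For a single error e at position i, S_ℓ = v_i·e·α_i^ℓ, so α_err = S_1/S_0.
  S_0^{−1} = 6^{−1} = 2 (mod 11), so α_err = 2·2 = 4 ≡ 4 = α_5. Error position i = 5.
  Consistency check: S_2/S_1 = 8·6 = 48 ≡ 4 = α_err ✓ (single-error assumption holds).
Step 4: error magnitude e = S_0/v_5 = S_0·∏_{j≠5}(α_5 − α_j) = 6·7 = 42 ≡ 9 (mod 11).
Step 5: correct position 5: c_5 = r_5 − e = 9 − 9 ≡ 0 (mod 11). Hence c = [1, 6, 8, 7, 0].
  Check: interpolating c through the α_i gives m(x) = 10 + 3·x (degree < 2) with m(α_i) = c_i for every i, so c is indeed a codeword.


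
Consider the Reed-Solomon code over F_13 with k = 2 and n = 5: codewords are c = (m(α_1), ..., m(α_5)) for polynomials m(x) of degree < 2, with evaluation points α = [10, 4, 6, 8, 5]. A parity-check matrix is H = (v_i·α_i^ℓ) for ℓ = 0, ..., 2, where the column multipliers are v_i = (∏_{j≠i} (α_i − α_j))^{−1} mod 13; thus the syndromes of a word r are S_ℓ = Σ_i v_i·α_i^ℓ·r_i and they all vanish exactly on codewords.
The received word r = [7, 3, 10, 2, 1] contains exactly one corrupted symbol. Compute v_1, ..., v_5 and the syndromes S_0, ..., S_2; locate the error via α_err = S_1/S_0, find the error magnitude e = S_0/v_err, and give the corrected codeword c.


S = (7, 2, 8), error at position 2, error magnitude e = 11, c = [7, 5, 10, 2, 1].

Step 1: column multipliers v_i = (∏_{j≠i}(α_i − α_j))^{−1} mod 13.
  i = 1 (α = 10): (10−4)(10−6)(10−8)(10−5) = 6·4·2·5 = 240 ≡ 6, so v_1 = 6^{−1} = 11 (mod 13).
  i = 2 (α = 4): (4−10)(4−6)(4−8)(4−5) = (−6)·(−2)·(−4)·(−1) = 48 ≡ 9, so v_2 = 9^{−1} = 3 (mod 13).
  i = 3 (α = 6): (6−10)(6−4)(6−8)(6−5) = (−4)·2·(−2)·1 = 16 ≡ 3, so v_3 = 3^{−1} = 9 (mod 13).
  i = 4 (α = 8): (8−10)(8−4)(8−6)(8−5) = (−2)·4·2·3 = −48 ≡ 4, so v_4 = 4^{−1} = 10 (mod 13).
  i = 5 (α = 5): (5−10)(5−4)(5−6)(5−8) = (−5)·1·(−1)·(−3) = −15 ≡ 11, so v_5 = 11^{−1} = 6 (mod 13).
  v = [11, 3, 9, 10, 6].
Step 2: syndromes of r = [7, 3, 10, 2, 1] (all sums mod 13).
  S_0 = Σ v_i r_i = 11·7 + 3·3 + 9·10 + 10·2 + 6·1 = 202 ≡ 7.
  S_1 = Σ v_i α_i r_i = 11·10·7 + 3·4·3 + 9·6·10 + 10·8·2 + 6·5·1 = 1536 ≡ 2.
  α_i^2 mod 13 = [9, 3, 10, 12, 12].
  S_2 = Σ v_i α_i^2 r_i = 11·9·7 + 3·3·3 + 9·10·10 + 10·12·2 + 6·12·1 = 1932 ≡ 8.
  S = (7, 2, 8) ≠ 0, so r is not a codeword (an error is present).
Step 3: locate the error. For a single error e at position i, S_ℓ = v_i·e·α_i^ℓ, so α_err = S_1/S_0.
  S_0^{−1} = 7^{−1} = 2 (mod 13), so α_err = 2·2 = 4 ≡ 4 = α_2. Error position i = 2.
  Consistency check: S_2/S_1 = 8·7 = 56 ≡ 4 = α_err ✓ (single-error assumption holds).
Step 4: error magnitude e = S_0/v_2 = S_0·∏_{j≠2}(α_2 − α_j) = 7·9 = 63 ≡ 11 (mod 13).
Step 5: correct position 2: c_2 = r_2 − e = 3 − 11 ≡ 5 (mod 13). Hence c = [7, 5, 10, 2, 1].
  Check: interpolating c through the α_i gives m(x) = 8 + 9·x (degree < 2) with m(α_i) = c_i for every i, so c is indeed a codeword.


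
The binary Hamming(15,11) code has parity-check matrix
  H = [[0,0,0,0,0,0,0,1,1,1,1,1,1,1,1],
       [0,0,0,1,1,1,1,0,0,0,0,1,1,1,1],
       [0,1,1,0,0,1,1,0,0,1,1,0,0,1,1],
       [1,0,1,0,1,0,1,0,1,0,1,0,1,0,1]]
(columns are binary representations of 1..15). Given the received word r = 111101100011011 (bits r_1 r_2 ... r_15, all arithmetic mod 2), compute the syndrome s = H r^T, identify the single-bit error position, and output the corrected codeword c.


s = (0, 0, 1, 1)^T, error position = 3, corrected codeword c = 110101100011011

Compute s = H r^T mod 2 one row at a time:
  s_1 = 0 + 0 + 0 + 1 + 1 + 0 + 1 + 1 = 4 ≡ 0 (mod 2).
  s_2 = 1 + 0 + 1 + 1 + 1 + 0 + 1 + 1 = 6 ≡ 0 (mod 2).
  s_3 = 1 + 1 + 1 + 1 + 0 + 1 + 1 + 1 = 7 ≡ 1 (mod 2).
  s_4 = 1 + 1 + 0 + 1 + 0 + 1 + 0 + 1 = 5 ≡ 1 (mod 2).
s = (0, 0, 1, 1)^T — this equals column 3 of H (binary 0011), so error is at position 3.
Correct: flip bit 3 of r = 111101100011011 to get c = 110101100011011.


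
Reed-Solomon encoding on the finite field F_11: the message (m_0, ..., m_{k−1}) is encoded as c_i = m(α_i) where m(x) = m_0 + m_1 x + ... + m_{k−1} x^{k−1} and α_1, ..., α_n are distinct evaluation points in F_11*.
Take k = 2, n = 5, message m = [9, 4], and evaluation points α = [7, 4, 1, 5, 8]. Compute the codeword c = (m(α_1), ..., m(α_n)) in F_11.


c = [4, 3, 2, 7, 8]

Message polynomial: m(x) = 9 + 4·x (mod 11).
For each evaluation point α_i, compute m(α_i) mod 11:
  α_1 = 7: Horner steps 4 → 4, so m(7) = 4.
  α_2 = 4: Horner steps 4 → 3, so m(4) = 3.
  α_3 = 1: Horner steps 4 → 2, so m(1) = 2.
  α_4 = 5: Horner steps 4 → 7, so m(5) = 7.
  α_5 = 8: Horner steps 4 → 8, so m(8) = 8.
Codeword c = [4, 3, 2, 7, 8] ∈ F_11^5.


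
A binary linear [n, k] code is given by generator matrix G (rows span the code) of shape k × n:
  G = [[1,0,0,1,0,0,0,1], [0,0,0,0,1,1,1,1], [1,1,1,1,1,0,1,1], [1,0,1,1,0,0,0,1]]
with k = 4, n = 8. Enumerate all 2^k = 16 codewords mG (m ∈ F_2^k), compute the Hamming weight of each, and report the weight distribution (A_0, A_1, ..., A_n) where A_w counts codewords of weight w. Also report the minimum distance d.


Weight distribution: A_0 = 1, A_1 = 1, A_3 = 3, A_4 = 5, A_5 = 3, A_6 = 2, A_7 = 1. Minimum distance d = 1.

Enumerate all 2^4 = 16 messages m ∈ F_2^4.
For each, compute codeword c = mG in F_2^8, then tally its weight.
  m = 0000 → c = 00000000, weight = 0.
  m = 1000 → c = 10010001, weight = 3.
  m = 0100 → c = 00001111, weight = 4.
  m = 1100 → c = 10011110, weight = 5.
  m = 0010 → c = 11111011, weight = 7.
  m = 1010 → c = 01101010, weight = 4.
  m = 0110 → c = 11110100, weight = 5.
  m = 1110 → c = 01100101, weight = 4.
  m = 0001 → c = 10110001, weight = 4.
  m = 1001 → c = 00100000, weight = 1.
  m = 0101 → c = 10111110, weight = 6.
  m = 1101 → c = 00101111, weight = 5.
  m = 0011 → c = 01001010, weight = 3.
  m = 1011 → c = 11011011, weight = 6.
  m = 0111 → c = 01000101, weight = 3.
  m = 1111 → c = 11010100, weight = 4.
Tally weights:
  weight 0: 1 codewords.
  weight 1: 1 codewords.
  weight 3: 3 codewords.
  weight 4: 5 codewords.
  weight 5: 3 codewords.
  weight 6: 2 codewords.
  weight 7: 1 codewords.
Minimum distance d = smallest w > 0 with A_w > 0 = 1.
Sanity: Σ A_w = 16 = 2^4 = 16 ✓.


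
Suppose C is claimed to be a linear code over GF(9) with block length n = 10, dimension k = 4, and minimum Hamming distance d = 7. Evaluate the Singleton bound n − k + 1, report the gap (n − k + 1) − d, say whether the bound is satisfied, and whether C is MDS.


Singleton RHS = n − k + 1 = 7, slack = 0, bound satisfied, MDS.

Singleton bound: d ≤ n − k + 1.
Here n = 10, k = 4, so n − k + 1 = 7.
Given d = 7, check d ≤ 7: YES.
Slack = (n − k + 1) − d = 0.
The code is MDS (slack = 0).
Description: the claimed parameters are [10, 4, 7]_9; such a code would be MDS (meets Singleton bound).


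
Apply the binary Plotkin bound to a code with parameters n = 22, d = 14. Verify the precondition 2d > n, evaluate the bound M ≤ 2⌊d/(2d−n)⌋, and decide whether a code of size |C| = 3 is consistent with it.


Plotkin bound M ≤ 4; given |C| = 3 ≤ bound (satisfied).

Check applicability: 2d = 28, n = 22.
2d − n = 6 > 0, so Plotkin applies.
Compute d/(2d−n) = 14/6 ≈ 2.3333.
⌊d/(2d−n)⌋ = 2.
Plotkin bound: M ≤ 2·2 = 4.
Given |C| = 3, check: satisfied.
This |C| is below the Plotkin bound.


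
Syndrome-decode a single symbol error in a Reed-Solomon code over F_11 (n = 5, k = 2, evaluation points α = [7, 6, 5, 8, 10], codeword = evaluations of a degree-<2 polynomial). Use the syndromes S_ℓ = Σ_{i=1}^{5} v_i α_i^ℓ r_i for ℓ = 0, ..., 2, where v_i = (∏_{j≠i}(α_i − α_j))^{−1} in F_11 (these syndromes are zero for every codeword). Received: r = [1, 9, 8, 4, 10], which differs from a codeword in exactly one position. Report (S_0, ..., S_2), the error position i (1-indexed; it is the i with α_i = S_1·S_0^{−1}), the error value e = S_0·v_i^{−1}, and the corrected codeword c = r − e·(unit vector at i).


S = (3, 4, 9), error at position 3, error magnitude e = 2, c = [1, 9, 6, 4, 10].

Step 1: column multipliers v_i = (∏_{j≠i}(α_i − α_j))^{−1} mod 11.
  i = 1 (α = 7): (7−6)(7−5)(7−8)(7−10) = 1·2·(−1)·(−3) = 6 ≡ 6, so v_1 = 6^{−1} = 2 (mod 11).
  i = 2 (α = 6): (6−7)(6−5)(6−8)(6−10) = (−1)·1·(−2)·(−4) = −8 ≡ 3, so v_2 = 3^{−1} = 4 (mod 11).
  i = 3 (α = 5): (5−7)(5−6)(5−8)(5−10) = (−2)·(−1)·(−3)·(−5) = 30 ≡ 8, so v_3 = 8^{−1} = 7 (mod 11).
  i = 4 (α = 8): (8−7)(8−6)(8−5)(8−10) = 1·2·3·(−2) = −12 ≡ 10, so v_4 = 10^{−1} = 10 (mod 11).
  i = 5 (α = 10): (10−7)(10−6)(10−5)(10−8) = 3·4·5·2 = 120 ≡ 10, so v_5 = 10^{−1} = 10 (mod 11).
  v = [2, 4, 7, 10, 10].
Step 2: syndromes of r = [1, 9, 8, 4, 10] (all sums mod 11).
  S_0 = Σ v_i r_i = 2·1 + 4·9 + 7·8 + 10·4 + 10·10 = 234 ≡ 3.
  S_1 = Σ v_i α_i r_i = 2·7·1 + 4·6·9 + 7·5·8 + 10·8·4 + 10·10·10 = 1830 ≡ 4.
  α_i^2 mod 11 = [5, 3, 3, 9, 1].
  S_2 = Σ v_i α_i^2 r_i = 2·5·1 + 4·3·9 + 7·3·8 + 10·9·4 + 10·1·10 = 746 ≡ 9.
  S = (3, 4, 9) ≠ 0, so r is not a codeword (an error is present).
Step 3: locate the error. For a single error e at position i, S_ℓ = v_i·e·α_i^ℓ, so α_err = S_1/S_0.
  S_0^{−1} = 3^{−1} = 4 (mod 11), so α_err = 4·4 = 16 ≡ 5 = α_3. Error position i = 3.
  Consistency check: S_2/S_1 = 9·3 = 27 ≡ 5 = α_err ✓ (single-error assumption holds).
Step 4: error magnitude e = S_0/v_3 = S_0·∏_{j≠3}(α_3 − α_j) = 3·8 = 24 ≡ 2 (mod 11).
Step 5: correct position 3: c_3 = r_3 − e = 8 − 2 ≡ 6 (mod 11). Hence c = [1, 9, 6, 4, 10].
  Check: interpolating c through the α_i gives m(x) = 2 + 3·x (degree < 2) with m(α_i) = c_i for every i, so c is indeed a codeword.


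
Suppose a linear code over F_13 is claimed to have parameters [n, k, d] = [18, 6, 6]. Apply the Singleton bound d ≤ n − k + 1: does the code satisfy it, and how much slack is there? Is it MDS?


Singleton RHS = n − k + 1 = 13, slack = 7, bound satisfied, not MDS.

Singleton bound: d ≤ n − k + 1.
Here n = 18, k = 6, so n − k + 1 = 13.
Given d = 6, check d ≤ 13: YES.
Slack = (n − k + 1) − d = 7.
The code is NOT MDS (slack = 7 > 0).
Description: the claimed parameters are [18, 6, 6]_13; such a code would be non-MDS.


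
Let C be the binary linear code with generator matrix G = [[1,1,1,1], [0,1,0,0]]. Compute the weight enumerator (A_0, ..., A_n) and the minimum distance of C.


Weight distribution: A_0 = 1, A_1 = 1, A_3 = 1, A_4 = 1. Minimum distance d = 1.

Enumerate all 2^2 = 4 messages m ∈ F_2^2.
For each, compute codeword c = mG in F_2^4, then tally its weight.
  m = 00 → c = 0000, weight = 0.
  m = 10 → c = 1111, weight = 4.
  m = 01 → c = 0100, weight = 1.
  m = 11 → c = 1011, weight = 3.
Tally weights:
  weight 0: 1 codewords.
  weight 1: 1 codewords.
  weight 3: 1 codewords.
  weight 4: 1 codewords.
Minimum distance d = smallest w > 0 with A_w > 0 = 1.
Sanity: Σ A_w = 4 = 2^2 = 4 ✓.


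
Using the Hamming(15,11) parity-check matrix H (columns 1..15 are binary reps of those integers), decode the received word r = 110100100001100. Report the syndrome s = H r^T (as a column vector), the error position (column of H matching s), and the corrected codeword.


s = (0, 0, 0, 1)^T, error position = 1, corrected codeword c = 010100100001100

Compute s = H r^T mod 2 one row at a time:
  s_1 = 0 + 0 + 0 + 0 + 1 + 1 + 0 + 0 = 2 ≡ 0 (mod 2).
  s_2 = 1 + 0 + 0 + 1 + 1 + 1 + 0 + 0 = 4 ≡ 0 (mod 2).
  s_3 = 1 + 0 + 0 + 1 + 0 + 0 + 0 + 0 = 2 ≡ 0 (mod 2).
  s_4 = 1 + 0 + 0 + 1 + 0 + 0 + 1 + 0 = 3 ≡ 1 (mod 2).
s = (0, 0, 0, 1)^T — this equals column 1 of H (binary 0001), so error is at position 1.
Correct: flip bit 1 of r = 110100100001100 to get c = 010100100001100.


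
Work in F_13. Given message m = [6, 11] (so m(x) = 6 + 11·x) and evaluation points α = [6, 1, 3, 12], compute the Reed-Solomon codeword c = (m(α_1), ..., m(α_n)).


c = [7, 4, 0, 8]

Message polynomial: m(x) = 6 + 11·x (mod 13).
For each evaluation point α_i, compute m(α_i) mod 13:
  α_1 = 6: Horner steps 11 → 7, so m(6) = 7.
  α_2 = 1: Horner steps 11 → 4, so m(1) = 4.
  α_3 = 3: Horner steps 11 → 0, so m(3) = 0.
  α_4 = 12: Horner steps 11 → 8, so m(12) = 8.
Codeword c = [7, 4, 0, 8] ∈ F_13^4.


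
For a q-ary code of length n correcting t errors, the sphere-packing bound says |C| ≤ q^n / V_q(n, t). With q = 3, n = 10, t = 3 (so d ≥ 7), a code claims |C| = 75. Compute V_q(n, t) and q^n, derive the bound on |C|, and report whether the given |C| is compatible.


V_q(n, t) = 1161, q^n = 59049, Hamming bound = 50, |C| = 75 > bound (violated).

Step 1: Compute V_q(n, t) = Σ_{j=0}^3 C(n, j) (q−1)^j.
  j = 0: C(10,0)·(2)^0 = 1·1 = 1.
  j = 1: C(10,1)·(2)^1 = 10·2 = 20.
  j = 2: C(10,2)·(2)^2 = 45·4 = 180.
  j = 3: C(10,3)·(2)^3 = 120·8 = 960.
  V_q(n, t) = 1 + 20 + 180 + 960 = 1161.
Step 2: q^n = 3^10 = 59049.
Step 3: Hamming bound ⌊q^n / V_q(n,t)⌋ = ⌊59049/1161⌋ = 50.
Step 4: Compare |C| = 75 to 50: violated.
The claimed |C| lies above the Hamming bound, so no 3-ary code of length 10 with d ≥ 7 can have 75 codewords.


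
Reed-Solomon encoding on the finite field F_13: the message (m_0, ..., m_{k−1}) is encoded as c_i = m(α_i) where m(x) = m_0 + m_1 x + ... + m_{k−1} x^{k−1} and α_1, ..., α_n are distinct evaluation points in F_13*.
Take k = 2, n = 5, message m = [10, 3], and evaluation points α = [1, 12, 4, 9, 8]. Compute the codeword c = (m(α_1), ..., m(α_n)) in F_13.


c = [0, 7, 9, 11, 8]

Message polynomial: m(x) = 10 + 3·x (mod 13).
For each evaluation point α_i, compute m(α_i) mod 13:
  α_1 = 1: Horner steps 3 → 0, so m(1) = 0.
  α_2 = 12: Horner steps 3 → 7, so m(12) = 7.
  α_3 = 4: Horner steps 3 → 9, so m(4) = 9.
  α_4 = 9: Horner steps 3 → 11, so m(9) = 11.
  α_5 = 8: Horner steps 3 → 8, so m(8) = 8.
Codeword c = [0, 7, 9, 11, 8] ∈ F_13^5.


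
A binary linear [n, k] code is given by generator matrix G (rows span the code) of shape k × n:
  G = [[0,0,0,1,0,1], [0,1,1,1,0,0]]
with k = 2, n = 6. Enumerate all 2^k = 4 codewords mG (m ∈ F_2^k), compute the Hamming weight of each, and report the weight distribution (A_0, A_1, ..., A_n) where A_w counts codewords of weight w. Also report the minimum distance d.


Weight distribution: A_0 = 1, A_2 = 1, A_3 = 2. Minimum distance d = 2.

Enumerate all 2^2 = 4 messages m ∈ F_2^2.
For each, compute codeword c = mG in F_2^6, then tally its weight.
  m = 00 → c = 000000, weight = 0.
  m = 10 → c = 000101, weight = 2.
  m = 01 → c = 011100, weight = 3.
  m = 11 → c = 011001, weight = 3.
Tally weights:
  weight 0: 1 codewords.
  weight 2: 1 codewords.
  weight 3: 2 codewords.
Minimum distance d = smallest w > 0 with A_w > 0 = 2.
Sanity: Σ A_w = 4 = 2^2 = 4 ✓.


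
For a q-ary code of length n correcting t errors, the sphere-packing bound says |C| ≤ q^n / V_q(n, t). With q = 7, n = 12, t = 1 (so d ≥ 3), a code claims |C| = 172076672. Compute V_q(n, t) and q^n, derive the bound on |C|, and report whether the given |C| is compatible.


V_q(n, t) = 73, q^n = 13841287201, Hamming bound = 189606673, |C| = 172076672 ≤ bound (satisfied).

Step 1: Compute V_q(n, t) = Σ_{j=0}^1 C(n, j) (q−1)^j.
  j = 0: C(12,0)·(6)^0 = 1·1 = 1.
  j = 1: C(12,1)·(6)^1 = 12·6 = 72.
  V_q(n, t) = 1 + 72 = 73.
Step 2: q^n = 7^12 = 13841287201.
Step 3: Hamming bound ⌊q^n / V_q(n,t)⌋ = ⌊13841287201/73⌋ = 189606673.
Step 4: Compare |C| = 172076672 to 189606673: satisfied.
The claimed |C| lies below the Hamming bound.


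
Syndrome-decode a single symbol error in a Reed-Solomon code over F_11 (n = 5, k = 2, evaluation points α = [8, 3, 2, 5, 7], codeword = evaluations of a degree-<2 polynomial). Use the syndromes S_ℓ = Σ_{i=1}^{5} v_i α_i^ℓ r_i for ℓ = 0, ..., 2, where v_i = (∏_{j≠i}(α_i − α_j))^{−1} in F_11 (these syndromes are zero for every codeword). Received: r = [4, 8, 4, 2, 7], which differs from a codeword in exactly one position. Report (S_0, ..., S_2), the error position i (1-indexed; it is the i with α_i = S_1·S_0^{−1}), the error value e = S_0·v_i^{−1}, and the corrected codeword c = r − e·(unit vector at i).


S = (2, 4, 8), error at position 3, error magnitude e = 4, c = [4, 8, 0, 2, 7].

Step 1: column multipliers v_i = (∏_{j≠i}(α_i − α_j))^{−1} mod 11.
  i = 1 (α = 8): (8−3)(8−2)(8−5)(8−7) = 5·6·3·1 = 90 ≡ 2, so v_1 = 2^{−1} = 6 (mod 11).
  i = 2 (α = 3): (3−8)(3−2)(3−5)(3−7) = (−5)·1·(−2)·(−4) = −40 ≡ 4, so v_2 = 4^{−1} = 3 (mod 11).
  i = 3 (α = 2): (2−8)(2−3)(2−5)(2−7) = (−6)·(−1)·(−3)·(−5) = 90 ≡ 2, so v_3 = 2^{−1} = 6 (mod 11).
  i = 4 (α = 5): (5−8)(5−3)(5−2)(5−7) = (−3)·2·3·(−2) = 36 ≡ 3, so v_4 = 3^{−1} = 4 (mod 11).
  i = 5 (α = 7): (7−8)(7−3)(7−2)(7−5) = (−1)·4·5·2 = −40 ≡ 4, so v_5 = 4^{−1} = 3 (mod 11).
  v = [6, 3, 6, 4, 3].
Step 2: syndromes of r = [4, 8, 4, 2, 7] (all sums mod 11).
  S_0 = Σ v_i r_i = 6·4 + 3·8 + 6·4 + 4·2 + 3·7 = 101 ≡ 2.
  S_1 = Σ v_i α_i r_i = 6·8·4 + 3·3·8 + 6·2·4 + 4·5·2 + 3·7·7 = 499 ≡ 4.
  α_i^2 mod 11 = [9, 9, 4, 3, 5].
  S_2 = Σ v_i α_i^2 r_i = 6·9·4 + 3·9·8 + 6·4·4 + 4·3·2 + 3·5·7 = 657 ≡ 8.
  S = (2, 4, 8) ≠ 0, so r is not a codeword (an error is present).
Step 3: locate the error. For a single error e at position i, S_ℓ = v_i·e·α_i^ℓ, so α_err = S_1/S_0.
  S_0^{−1} = 2^{−1} = 6 (mod 11), so α_err = 4·6 = 24 ≡ 2 = α_3. Error position i = 3.
  Consistency check: S_2/S_1 = 8·3 = 24 ≡ 2 = α_err ✓ (single-error assumption holds).
Step 4: error magnitude e = S_0/v_3 = S_0·∏_{j≠3}(α_3 − α_j) = 2·2 = 4 ≡ 4 (mod 11).
Step 5: correct position 3: c_3 = r_3 − e = 4 − 4 ≡ 0 (mod 11). Hence c = [4, 8, 0, 2, 7].
  Check: interpolating c through the α_i gives m(x) = 6 + 8·x (degree < 2) with m(α_i) = c_i for every i, so c is indeed a codeword.


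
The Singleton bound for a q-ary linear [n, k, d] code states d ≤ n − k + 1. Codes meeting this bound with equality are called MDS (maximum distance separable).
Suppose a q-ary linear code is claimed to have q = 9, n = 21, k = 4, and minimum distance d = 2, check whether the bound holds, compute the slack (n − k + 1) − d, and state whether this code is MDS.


Singleton RHS = n − k + 1 = 18, slack = 16, bound satisfied, not MDS.

Singleton bound: d ≤ n − k + 1.
Here n = 21, k = 4, so n − k + 1 = 18.
Given d = 2, check d ≤ 18: YES.
Slack = (n − k + 1) − d = 16.
The code is NOT MDS (slack = 16 > 0).
Description: the claimed parameters are [21, 4, 2]_9; such a code would be non-MDS.


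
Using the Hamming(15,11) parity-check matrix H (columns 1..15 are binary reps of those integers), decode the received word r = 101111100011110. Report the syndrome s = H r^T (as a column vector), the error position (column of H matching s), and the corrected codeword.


s = (0, 1, 1, 0)^T, error position = 6, corrected codeword c = 101110100011110

Compute s = H r^T mod 2 one row at a time:
  s_1 = 0 + 0 + 0 + 1 + 1 + 1 + 1 + 0 = 4 ≡ 0 (mod 2).
  s_2 = 1 + 1 + 1 + 1 + 1 + 1 + 1 + 0 = 7 ≡ 1 (mod 2).
  s_3 = 0 + 1 + 1 + 1 + 0 + 1 + 1 + 0 = 5 ≡ 1 (mod 2).
  s_4 = 1 + 1 + 1 + 1 + 0 + 1 + 1 + 0 = 6 ≡ 0 (mod 2).
s = (0, 1, 1, 0)^T — this equals column 6 of H (binary 0110), so error is at position 6.
Correct: flip bit 6 of r = 101111100011110 to get c = 101110100011110.


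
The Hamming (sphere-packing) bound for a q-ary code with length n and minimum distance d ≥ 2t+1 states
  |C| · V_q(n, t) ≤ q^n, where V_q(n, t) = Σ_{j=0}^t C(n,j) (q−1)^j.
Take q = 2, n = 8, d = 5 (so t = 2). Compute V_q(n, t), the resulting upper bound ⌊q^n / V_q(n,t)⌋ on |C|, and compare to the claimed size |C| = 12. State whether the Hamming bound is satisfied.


V_q(n, t) = 37, q^n = 256, Hamming bound = 6, |C| = 12 > bound (violated).

Step 1: Compute V_q(n, t) = Σ_{j=0}^2 C(n, j) (q−1)^j.
  j = 0: C(8,0)·(1)^0 = 1·1 = 1.
  j = 1: C(8,1)·(1)^1 = 8·1 = 8.
  j = 2: C(8,2)·(1)^2 = 28·1 = 28.
  V_q(n, t) = 1 + 8 + 28 = 37.
Step 2: q^n = 2^8 = 256.
Step 3: Hamming bound ⌊q^n / V_q(n,t)⌋ = ⌊256/37⌋ = 6.
Step 4: Compare |C| = 12 to 6: violated.
The claimed |C| lies above the Hamming bound, so no 2-ary code of length 8 with d ≥ 5 can have 12 codewords.


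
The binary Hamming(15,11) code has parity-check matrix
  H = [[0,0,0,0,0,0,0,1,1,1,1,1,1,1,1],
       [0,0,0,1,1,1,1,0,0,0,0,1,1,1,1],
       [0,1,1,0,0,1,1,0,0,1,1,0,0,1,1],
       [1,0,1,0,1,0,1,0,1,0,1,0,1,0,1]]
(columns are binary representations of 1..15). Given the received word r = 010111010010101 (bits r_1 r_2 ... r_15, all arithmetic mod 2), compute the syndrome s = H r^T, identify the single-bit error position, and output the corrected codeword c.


s = (0, 1, 0, 0)^T, error position = 4, corrected codeword c = 010011010010101

Compute s = H r^T mod 2 one row at a time:
  s_1 = 1 + 0 + 0 + 1 + 0 + 1 + 0 + 1 = 4 ≡ 0 (mod 2).
  s_2 = 1 + 1 + 1 + 0 + 0 + 1 + 0 + 1 = 5 ≡ 1 (mod 2).
  s_3 = 1 + 0 + 1 + 0 + 0 + 1 + 0 + 1 = 4 ≡ 0 (mod 2).
  s_4 = 0 + 0 + 1 + 0 + 0 + 1 + 1 + 1 = 4 ≡ 0 (mod 2).
s = (0, 1, 0, 0)^T — this equals column 4 of H (binary 0100), so error is at position 4.
Correct: flip bit 4 of r = 010111010010101 to get c = 010011010010101.


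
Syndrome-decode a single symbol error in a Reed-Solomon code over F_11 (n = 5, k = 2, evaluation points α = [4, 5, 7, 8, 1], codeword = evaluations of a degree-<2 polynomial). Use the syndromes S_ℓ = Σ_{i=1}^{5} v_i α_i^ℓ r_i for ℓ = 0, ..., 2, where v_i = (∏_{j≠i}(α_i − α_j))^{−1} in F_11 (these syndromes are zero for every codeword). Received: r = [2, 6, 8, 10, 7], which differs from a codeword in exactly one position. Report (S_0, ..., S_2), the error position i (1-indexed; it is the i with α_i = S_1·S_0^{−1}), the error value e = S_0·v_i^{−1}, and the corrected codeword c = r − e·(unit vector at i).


S = (1, 5, 3), error at position 2, error magnitude e = 2, c = [2, 4, 8, 10, 7].

Step 1: column multipliers v_i = (∏_{j≠i}(α_i − α_j))^{−1} mod 11.
  i = 1 (α = 4): (4−5)(4−7)(4−8)(4−1) = (−1)·(−3)·(−4)·3 = −36 ≡ 8, so v_1 = 8^{−1} = 7 (mod 11).
  i = 2 (α = 5): (5−4)(5−7)(5−8)(5−1) = 1·(−2)·(−3)·4 = 24 ≡ 2, so v_2 = 2^{−1} = 6 (mod 11).
  i = 3 (α = 7): (7−4)(7−5)(7−8)(7−1) = 3·2·(−1)·6 = −36 ≡ 8, so v_3 = 8^{−1} = 7 (mod 11).
  i = 4 (α = 8): (8−4)(8−5)(8−7)(8−1) = 4·3·1·7 = 84 ≡ 7, so v_4 = 7^{−1} = 8 (mod 11).
  i = 5 (α = 1): (1−4)(1−5)(1−7)(1−8) = (−3)·(−4)·(−6)·(−7) = 504 ≡ 9, so v_5 = 9^{−1} = 5 (mod 11).
  v = [7, 6, 7, 8, 5].
Step 2: syndromes of r = [2, 6, 8, 10, 7] (all sums mod 11).
  S_0 = Σ v_i r_i = 7·2 + 6·6 + 7·8 + 8·10 + 5·7 = 221 ≡ 1.
  S_1 = Σ v_i α_i r_i = 7·4·2 + 6·5·6 + 7·7·8 + 8·8·10 + 5·1·7 = 1303 ≡ 5.
  α_i^2 mod 11 = [5, 3, 5, 9, 1].
  S_2 = Σ v_i α_i^2 r_i = 7·5·2 + 6·3·6 + 7·5·8 + 8·9·10 + 5·1·7 = 1213 ≡ 3.
  S = (1, 5, 3) ≠ 0, so r is not a codeword (an error is present).
Step 3: locate the error. For a single error e at position i, S_ℓ = v_i·e·α_i^ℓ, so α_err = S_1/S_0.
  S_0^{−1} = 1^{−1} = 1 (mod 11), so α_err = 5·1 = 5 ≡ 5 = α_2. Error position i = 2.
  Consistency check: S_2/S_1 = 3·9 = 27 ≡ 5 = α_err ✓ (single-error assumption holds).
Step 4: error magnitude e = S_0/v_2 = S_0·∏_{j≠2}(α_2 − α_j) = 1·2 = 2 ≡ 2 (mod 11).
Step 5: correct position 2: c_2 = r_2 − e = 6 − 2 ≡ 4 (mod 11). Hence c = [2, 4, 8, 10, 7].
  Check: interpolating c through the α_i gives m(x) = 5 + 2·x (degree < 2) with m(α_i) = c_i for every i, so c is indeed a codeword.


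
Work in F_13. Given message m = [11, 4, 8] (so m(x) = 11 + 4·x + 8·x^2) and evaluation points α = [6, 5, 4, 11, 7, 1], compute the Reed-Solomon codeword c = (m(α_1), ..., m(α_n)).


c = [11, 10, 12, 9, 2, 10]

Message polynomial: m(x) = 11 + 4·x + 8·x^2 (mod 13).
For each evaluation point α_i, compute m(α_i) mod 13:
  α_1 = 6: Horner steps 8 → 0 → 11, so m(6) = 11.
  α_2 = 5: Horner steps 8 → 5 → 10, so m(5) = 10.
  α_3 = 4: Horner steps 8 → 10 → 12, so m(4) = 12.
  α_4 = 11: Horner steps 8 → 1 → 9, so m(11) = 9.
  α_5 = 7: Horner steps 8 → 8 → 2, so m(7) = 2.
  α_6 = 1: Horner steps 8 → 12 → 10, so m(1) = 10.
Codeword c = [11, 10, 12, 9, 2, 10] ∈ F_13^6.


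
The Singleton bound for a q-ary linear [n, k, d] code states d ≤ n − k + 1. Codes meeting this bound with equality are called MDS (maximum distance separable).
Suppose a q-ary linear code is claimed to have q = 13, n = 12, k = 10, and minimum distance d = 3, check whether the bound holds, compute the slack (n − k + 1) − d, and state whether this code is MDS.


Singleton RHS = n − k + 1 = 3, slack = 0, bound satisfied, MDS.

Singleton bound: d ≤ n − k + 1.
Here n = 12, k = 10, so n − k + 1 = 3.
Given d = 3, check d ≤ 3: YES.
Slack = (n − k + 1) − d = 0.
The code is MDS (slack = 0).
Description: the claimed parameters are [12, 10, 3]_13; such a code would be MDS (meets Singleton bound).


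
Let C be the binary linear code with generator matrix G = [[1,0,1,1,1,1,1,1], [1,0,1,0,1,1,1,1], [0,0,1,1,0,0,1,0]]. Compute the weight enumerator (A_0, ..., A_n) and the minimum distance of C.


Weight distribution: A_0 = 1, A_1 = 1, A_2 = 1, A_3 = 1, A_4 = 1, A_5 = 1, A_6 = 1, A_7 = 1. Minimum distance d = 1.

Enumerate all 2^3 = 8 messages m ∈ F_2^3.
For each, compute codeword c = mG in F_2^8, then tally its weight.
  m = 000 → c = 00000000, weight = 0.
  m = 100 → c = 10111111, weight = 7.
  m = 010 → c = 10101111, weight = 6.
  m = 110 → c = 00010000, weight = 1.
  m = 001 → c = 00110010, weight = 3.
  m = 101 → c = 10001101, weight = 4.
  m = 011 → c = 10011101, weight = 5.
  m = 111 → c = 00100010, weight = 2.
Tally weights:
  weight 0: 1 codewords.
  weight 1: 1 codewords.
  weight 2: 1 codewords.
  weight 3: 1 codewords.
  weight 4: 1 codewords.
  weight 5: 1 codewords.
  weight 6: 1 codewords.
  weight 7: 1 codewords.
Minimum distance d = smallest w > 0 with A_w > 0 = 1.
Sanity: Σ A_w = 8 = 2^3 = 8 ✓.
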